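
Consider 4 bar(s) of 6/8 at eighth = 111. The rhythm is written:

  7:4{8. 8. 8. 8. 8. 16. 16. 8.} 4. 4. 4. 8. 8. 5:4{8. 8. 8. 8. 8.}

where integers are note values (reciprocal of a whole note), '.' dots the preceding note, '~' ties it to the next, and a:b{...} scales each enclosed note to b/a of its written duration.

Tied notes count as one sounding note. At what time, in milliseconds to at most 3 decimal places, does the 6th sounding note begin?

1. 0.0ms @ 0 + 463.32ms (6/7)
2. 463.32ms @ 6/7 + 463.32ms (6/7)
3. 926.641ms @ 12/7 + 463.32ms (6/7)
4. 1389.961ms @ 18/7 + 463.32ms (6/7)
5. 1853.282ms @ 24/7 + 463.32ms (6/7)
6. 2316.602ms @ 30/7 + 231.66ms (3/7)
7. 2548.263ms @ 33/7 + 231.66ms (3/7)
8. 2779.923ms @ 36/7 + 463.32ms (6/7)
9. 3243.243ms @ 6 + 1621.622ms (3)
10. 4864.865ms @ 9 + 1621.622ms (3)
11. 6486.486ms @ 12 + 1621.622ms (3)
12. 8108.108ms @ 15 + 810.811ms (3/2)
13. 8918.919ms @ 33/2 + 810.811ms (3/2)
14. 9729.73ms @ 18 + 648.649ms (6/5)
15. 10378.378ms @ 96/5 + 648.649ms (6/5)
16. 11027.027ms @ 102/5 + 648.649ms (6/5)
17. 11675.676ms @ 108/5 + 648.649ms (6/5)
18. 12324.324ms @ 114/5 + 648.649ms (6/5)

note 6 onset = 30/7b = 2316.602ms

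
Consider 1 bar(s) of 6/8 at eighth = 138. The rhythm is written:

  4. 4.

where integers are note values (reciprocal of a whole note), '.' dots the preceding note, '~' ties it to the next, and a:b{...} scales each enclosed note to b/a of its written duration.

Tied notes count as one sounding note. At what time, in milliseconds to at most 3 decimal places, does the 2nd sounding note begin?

note 2 onset = 3b = 1304.348ms

1. 0.0ms @ 0 + 1304.348ms (3)
2. 1304.348ms @ 3 + 1304.348ms (3)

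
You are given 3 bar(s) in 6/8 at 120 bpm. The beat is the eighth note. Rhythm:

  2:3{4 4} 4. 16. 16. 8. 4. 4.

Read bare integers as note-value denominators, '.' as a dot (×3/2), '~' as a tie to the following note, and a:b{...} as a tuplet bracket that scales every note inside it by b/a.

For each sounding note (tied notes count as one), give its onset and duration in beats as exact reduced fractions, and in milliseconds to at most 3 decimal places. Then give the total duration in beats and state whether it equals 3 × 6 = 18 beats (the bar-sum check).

1) 0.0ms=0b +1500.0ms=3b
2) 1500.0ms=3b +1500.0ms=3b
3) 3000.0ms=6b +1500.0ms=3b
4) 4500.0ms=9b +375.0ms=3/4b
5) 4875.0ms=39/4b +375.0ms=3/4b
6) 5250.0ms=21/2b +750.0ms=3/2b
7) 6000.0ms=12b +1500.0ms=3b
8) 7500.0ms=15b +1500.0ms=3b
Σ=18b of 18 (120bpm 6/8) — PASS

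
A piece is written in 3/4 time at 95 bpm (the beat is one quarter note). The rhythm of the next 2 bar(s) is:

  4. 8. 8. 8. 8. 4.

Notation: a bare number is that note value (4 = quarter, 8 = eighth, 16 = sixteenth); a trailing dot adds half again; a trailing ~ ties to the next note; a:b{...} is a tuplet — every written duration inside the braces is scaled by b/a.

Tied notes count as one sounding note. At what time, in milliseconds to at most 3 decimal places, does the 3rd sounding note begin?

1. 0.0ms @ 0 + 947.368ms (3/2)
2. 947.368ms @ 3/2 + 473.684ms (3/4)
3. 1421.053ms @ 9/4 + 473.684ms (3/4)
4. 1894.737ms @ 3 + 473.684ms (3/4)
5. 2368.421ms @ 15/4 + 473.684ms (3/4)
6. 2842.105ms @ 9/2 + 947.368ms (3/2)

note 3 onset = 9/4b = 1421.053ms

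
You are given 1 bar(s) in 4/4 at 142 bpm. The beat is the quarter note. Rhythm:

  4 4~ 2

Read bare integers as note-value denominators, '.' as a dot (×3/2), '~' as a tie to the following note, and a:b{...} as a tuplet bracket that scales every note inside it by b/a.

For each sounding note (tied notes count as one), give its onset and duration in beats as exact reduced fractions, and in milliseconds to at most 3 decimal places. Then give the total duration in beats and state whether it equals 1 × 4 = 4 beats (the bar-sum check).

1) 0.0ms=0b +422.535ms=1b
2) 422.535ms=1b +1267.606ms=3b
Σ=4b of 4 (142bpm 4/4) — PASS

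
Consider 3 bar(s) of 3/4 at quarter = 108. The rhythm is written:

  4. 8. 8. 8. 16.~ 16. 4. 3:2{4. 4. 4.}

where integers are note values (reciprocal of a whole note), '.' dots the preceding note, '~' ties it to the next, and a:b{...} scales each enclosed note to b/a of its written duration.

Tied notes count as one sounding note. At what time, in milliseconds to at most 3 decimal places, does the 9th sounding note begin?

1. 0.0ms @ 0 + 833.333ms (3/2)
2. 833.333ms @ 3/2 + 416.667ms (3/4)
3. 1250.0ms @ 9/4 + 416.667ms (3/4)
4. 1666.667ms @ 3 + 416.667ms (3/4)
5. 2083.333ms @ 15/4 + 416.667ms (3/4)
6. 2500.0ms @ 9/2 + 833.333ms (3/2)
7. 3333.333ms @ 6 + 555.556ms (1)
8. 3888.889ms @ 7 + 555.556ms (1)
9. 4444.444ms @ 8 + 555.556ms (1)

note 9 onset = 8b = 4444.444ms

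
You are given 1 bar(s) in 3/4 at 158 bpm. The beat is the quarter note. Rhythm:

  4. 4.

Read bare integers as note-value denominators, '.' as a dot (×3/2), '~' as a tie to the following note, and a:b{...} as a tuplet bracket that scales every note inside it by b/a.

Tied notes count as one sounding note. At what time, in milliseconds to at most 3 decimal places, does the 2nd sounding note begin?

1. 0.0ms @ 0 + 569.62ms (3/2)
2. 569.62ms @ 3/2 + 569.62ms (3/2)

note 2 onset = 3/2b = 569.62ms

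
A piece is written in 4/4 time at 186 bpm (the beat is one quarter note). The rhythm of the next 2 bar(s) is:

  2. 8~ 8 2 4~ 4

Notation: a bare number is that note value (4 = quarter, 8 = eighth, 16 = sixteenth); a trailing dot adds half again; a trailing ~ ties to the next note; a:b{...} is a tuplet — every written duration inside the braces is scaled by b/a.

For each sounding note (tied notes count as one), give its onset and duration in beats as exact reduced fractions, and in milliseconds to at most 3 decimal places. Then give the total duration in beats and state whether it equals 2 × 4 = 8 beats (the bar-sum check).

1) 0.0ms=0b +967.742ms=3b
2) 967.742ms=3b +322.581ms=1b
3) 1290.323ms=4b +645.161ms=2b
4) 1935.484ms=6b +645.161ms=2b
Σ=8b of 8 (186bpm 4/4) — PASS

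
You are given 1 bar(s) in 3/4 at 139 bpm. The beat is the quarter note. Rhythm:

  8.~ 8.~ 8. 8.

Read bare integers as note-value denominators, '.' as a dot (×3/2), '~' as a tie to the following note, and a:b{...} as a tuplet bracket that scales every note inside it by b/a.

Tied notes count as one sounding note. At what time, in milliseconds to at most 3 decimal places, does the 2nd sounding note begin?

note 2 onset = 9/4b = 971.223ms

1. 0.0ms @ 0 + 971.223ms (9/4)
2. 971.223ms @ 9/4 + 323.741ms (3/4)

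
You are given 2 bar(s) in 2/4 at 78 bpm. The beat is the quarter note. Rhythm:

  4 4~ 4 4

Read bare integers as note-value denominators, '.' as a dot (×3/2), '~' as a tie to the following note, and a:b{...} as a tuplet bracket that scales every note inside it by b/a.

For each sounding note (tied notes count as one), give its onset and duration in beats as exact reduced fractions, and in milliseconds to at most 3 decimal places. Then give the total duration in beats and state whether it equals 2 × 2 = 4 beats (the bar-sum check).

1) 0.0ms=0b +769.231ms=1b
2) 769.231ms=1b +1538.462ms=2b
3) 2307.692ms=3b +769.231ms=1b
Σ=4b of 4 (78bpm 2/4) — PASS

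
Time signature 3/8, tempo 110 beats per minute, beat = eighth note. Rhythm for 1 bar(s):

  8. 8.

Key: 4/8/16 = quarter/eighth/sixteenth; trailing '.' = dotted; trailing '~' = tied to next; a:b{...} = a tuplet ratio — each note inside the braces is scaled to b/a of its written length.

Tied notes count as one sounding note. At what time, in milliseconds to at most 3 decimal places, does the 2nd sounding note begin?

1. 0.0ms @ 0 + 818.182ms (3/2)
2. 818.182ms @ 3/2 + 818.182ms (3/2)

note 2 onset = 3/2b = 818.182ms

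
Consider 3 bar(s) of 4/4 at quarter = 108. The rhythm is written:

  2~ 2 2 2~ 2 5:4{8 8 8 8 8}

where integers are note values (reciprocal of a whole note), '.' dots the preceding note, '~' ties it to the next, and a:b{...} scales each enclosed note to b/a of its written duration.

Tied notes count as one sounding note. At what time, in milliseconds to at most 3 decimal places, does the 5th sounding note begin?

1. 0.0ms @ 0 + 2222.222ms (4)
2. 2222.222ms @ 4 + 1111.111ms (2)
3. 3333.333ms @ 6 + 2222.222ms (4)
4. 5555.556ms @ 10 + 222.222ms (2/5)
5. 5777.778ms @ 52/5 + 222.222ms (2/5)
6. 6000.0ms @ 54/5 + 222.222ms (2/5)
7. 6222.222ms @ 56/5 + 222.222ms (2/5)
8. 6444.444ms @ 58/5 + 222.222ms (2/5)

note 5 onset = 52/5b = 5777.778ms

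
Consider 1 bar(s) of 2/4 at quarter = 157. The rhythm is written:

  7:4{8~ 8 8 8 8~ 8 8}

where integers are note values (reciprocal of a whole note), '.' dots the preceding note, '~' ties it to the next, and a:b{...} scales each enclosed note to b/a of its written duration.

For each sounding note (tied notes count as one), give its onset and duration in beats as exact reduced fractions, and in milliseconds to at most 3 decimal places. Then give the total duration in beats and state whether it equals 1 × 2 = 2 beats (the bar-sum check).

1) 0.0ms=0b +218.38ms=4/7b
2) 218.38ms=4/7b +109.19ms=2/7b
3) 327.571ms=6/7b +109.19ms=2/7b
4) 436.761ms=8/7b +218.38ms=4/7b
5) 655.141ms=12/7b +109.19ms=2/7b
Σ=2b of 2 (157bpm 2/4) — PASS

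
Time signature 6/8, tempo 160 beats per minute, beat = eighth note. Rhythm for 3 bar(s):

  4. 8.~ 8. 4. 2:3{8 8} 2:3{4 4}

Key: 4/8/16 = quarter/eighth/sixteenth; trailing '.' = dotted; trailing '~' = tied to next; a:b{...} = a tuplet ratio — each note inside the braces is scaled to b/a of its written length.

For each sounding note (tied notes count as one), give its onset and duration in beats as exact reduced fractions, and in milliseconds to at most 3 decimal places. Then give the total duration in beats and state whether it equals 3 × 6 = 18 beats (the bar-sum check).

1) 0.0ms=0b +1125.0ms=3b
2) 1125.0ms=3b +1125.0ms=3b
3) 2250.0ms=6b +1125.0ms=3b
4) 3375.0ms=9b +562.5ms=3/2b
5) 3937.5ms=21/2b +562.5ms=3/2b
6) 4500.0ms=12b +1125.0ms=3b
7) 5625.0ms=15b +1125.0ms=3b
Σ=18b of 18 (160bpm 6/8) — PASS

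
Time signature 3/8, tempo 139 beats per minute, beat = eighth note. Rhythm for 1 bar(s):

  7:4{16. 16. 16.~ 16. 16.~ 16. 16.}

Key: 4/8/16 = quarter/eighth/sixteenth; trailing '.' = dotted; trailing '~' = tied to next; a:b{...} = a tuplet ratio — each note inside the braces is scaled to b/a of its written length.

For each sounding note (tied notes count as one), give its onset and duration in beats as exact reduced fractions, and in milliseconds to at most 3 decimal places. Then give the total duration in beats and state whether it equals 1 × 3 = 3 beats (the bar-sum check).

1) 0.0ms=0b +184.995ms=3/7b
2) 184.995ms=3/7b +184.995ms=3/7b
3) 369.99ms=6/7b +369.99ms=6/7b
4) 739.979ms=12/7b +369.99ms=6/7b
5) 1109.969ms=18/7b +184.995ms=3/7b
Σ=3b of 3 (139bpm 3/8) — PASS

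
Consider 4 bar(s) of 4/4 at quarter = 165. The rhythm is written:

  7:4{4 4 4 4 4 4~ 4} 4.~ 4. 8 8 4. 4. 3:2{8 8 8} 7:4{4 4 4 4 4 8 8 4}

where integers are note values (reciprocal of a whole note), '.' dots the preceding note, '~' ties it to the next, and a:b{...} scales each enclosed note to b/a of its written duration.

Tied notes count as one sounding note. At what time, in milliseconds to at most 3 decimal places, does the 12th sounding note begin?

1. 0.0ms @ 0 + 207.792ms (4/7)
2. 207.792ms @ 4/7 + 207.792ms (4/7)
3. 415.584ms @ 8/7 + 207.792ms (4/7)
4. 623.377ms @ 12/7 + 207.792ms (4/7)
5. 831.169ms @ 16/7 + 207.792ms (4/7)
6. 1038.961ms @ 20/7 + 415.584ms (8/7)
7. 1454.545ms @ 4 + 1090.909ms (3)
8. 2545.455ms @ 7 + 181.818ms (1/2)
9. 2727.273ms @ 15/2 + 181.818ms (1/2)
10. 2909.091ms @ 8 + 545.455ms (3/2)
11. 3454.545ms @ 19/2 + 545.455ms (3/2)
12. 4000.0ms @ 11 + 121.212ms (1/3)
13. 4121.212ms @ 34/3 + 121.212ms (1/3)
14. 4242.424ms @ 35/3 + 121.212ms (1/3)
15. 4363.636ms @ 12 + 207.792ms (4/7)
16. 4571.429ms @ 88/7 + 207.792ms (4/7)
17. 4779.221ms @ 92/7 + 207.792ms (4/7)
18. 4987.013ms @ 96/7 + 207.792ms (4/7)
19. 5194.805ms @ 100/7 + 207.792ms (4/7)
20. 5402.597ms @ 104/7 + 103.896ms (2/7)
21. 5506.494ms @ 106/7 + 103.896ms (2/7)
22. 5610.39ms @ 108/7 + 207.792ms (4/7)

note 12 onset = 11b = 4000.0ms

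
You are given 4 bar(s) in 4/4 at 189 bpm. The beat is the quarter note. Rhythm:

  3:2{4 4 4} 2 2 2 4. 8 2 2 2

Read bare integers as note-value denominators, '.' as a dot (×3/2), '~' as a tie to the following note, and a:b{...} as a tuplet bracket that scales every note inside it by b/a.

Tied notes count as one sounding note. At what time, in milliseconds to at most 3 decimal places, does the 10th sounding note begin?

note 10 onset = 12b = 3809.524ms

1. 0.0ms @ 0 + 211.64ms (2/3)
2. 211.64ms @ 2/3 + 211.64ms (2/3)
3. 423.28ms @ 4/3 + 211.64ms (2/3)
4. 634.921ms @ 2 + 634.921ms (2)
5. 1269.841ms @ 4 + 634.921ms (2)
6. 1904.762ms @ 6 + 634.921ms (2)
7. 2539.683ms @ 8 + 476.19ms (3/2)
8. 3015.873ms @ 19/2 + 158.73ms (1/2)
9. 3174.603ms @ 10 + 634.921ms (2)
10. 3809.524ms @ 12 + 634.921ms (2)
11. 4444.444ms @ 14 + 634.921ms (2)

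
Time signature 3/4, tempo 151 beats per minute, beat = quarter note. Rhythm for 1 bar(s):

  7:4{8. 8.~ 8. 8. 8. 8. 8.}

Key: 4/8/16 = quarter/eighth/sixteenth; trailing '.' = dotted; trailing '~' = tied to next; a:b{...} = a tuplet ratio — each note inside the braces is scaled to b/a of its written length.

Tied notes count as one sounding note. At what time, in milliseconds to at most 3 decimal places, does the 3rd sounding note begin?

note 3 onset = 9/7b = 510.88ms

1. 0.0ms @ 0 + 170.293ms (3/7)
2. 170.293ms @ 3/7 + 340.587ms (6/7)
3. 510.88ms @ 9/7 + 170.293ms (3/7)
4. 681.173ms @ 12/7 + 170.293ms (3/7)
5. 851.466ms @ 15/7 + 170.293ms (3/7)
6. 1021.76ms @ 18/7 + 170.293ms (3/7)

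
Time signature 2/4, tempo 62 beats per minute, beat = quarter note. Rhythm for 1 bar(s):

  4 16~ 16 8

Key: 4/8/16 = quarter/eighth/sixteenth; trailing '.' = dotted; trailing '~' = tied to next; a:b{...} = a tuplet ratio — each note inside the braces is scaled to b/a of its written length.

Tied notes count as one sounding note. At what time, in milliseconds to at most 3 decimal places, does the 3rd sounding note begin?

1. 0.0ms @ 0 + 967.742ms (1)
2. 967.742ms @ 1 + 483.871ms (1/2)
3. 1451.613ms @ 3/2 + 483.871ms (1/2)

note 3 onset = 3/2b = 1451.613ms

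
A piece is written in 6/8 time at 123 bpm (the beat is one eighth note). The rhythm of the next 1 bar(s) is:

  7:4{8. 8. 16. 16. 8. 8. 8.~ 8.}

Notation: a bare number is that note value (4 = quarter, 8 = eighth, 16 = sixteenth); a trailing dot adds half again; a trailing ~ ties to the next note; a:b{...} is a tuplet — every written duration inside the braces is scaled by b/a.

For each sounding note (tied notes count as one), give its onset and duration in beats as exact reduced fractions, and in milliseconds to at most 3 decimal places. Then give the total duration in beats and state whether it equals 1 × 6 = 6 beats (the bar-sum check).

1) 0.0ms=0b +418.118ms=6/7b
2) 418.118ms=6/7b +418.118ms=6/7b
3) 836.237ms=12/7b +209.059ms=3/7b
4) 1045.296ms=15/7b +209.059ms=3/7b
5) 1254.355ms=18/7b +418.118ms=6/7b
6) 1672.474ms=24/7b +418.118ms=6/7b
7) 2090.592ms=30/7b +836.237ms=12/7b
Σ=6b of 6 (123bpm 6/8) — PASS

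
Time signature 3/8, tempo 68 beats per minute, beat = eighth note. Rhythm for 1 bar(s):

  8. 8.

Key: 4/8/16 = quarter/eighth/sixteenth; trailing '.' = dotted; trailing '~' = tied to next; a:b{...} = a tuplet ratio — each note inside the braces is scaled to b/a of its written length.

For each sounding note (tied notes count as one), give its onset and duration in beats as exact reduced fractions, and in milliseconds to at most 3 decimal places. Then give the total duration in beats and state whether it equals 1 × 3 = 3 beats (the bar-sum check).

1) 0.0ms=0b +1323.529ms=3/2b
2) 1323.529ms=3/2b +1323.529ms=3/2b
Σ=3b of 3 (68bpm 3/8) — PASS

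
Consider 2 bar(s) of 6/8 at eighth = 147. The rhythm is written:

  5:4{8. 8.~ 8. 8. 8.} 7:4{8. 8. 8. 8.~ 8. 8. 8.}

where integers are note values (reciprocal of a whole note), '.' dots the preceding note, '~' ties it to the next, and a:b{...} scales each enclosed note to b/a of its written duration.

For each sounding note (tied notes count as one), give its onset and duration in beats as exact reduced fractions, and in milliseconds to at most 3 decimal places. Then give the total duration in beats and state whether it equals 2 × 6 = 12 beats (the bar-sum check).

1) 0.0ms=0b +489.796ms=6/5b
2) 489.796ms=6/5b +979.592ms=12/5b
3) 1469.388ms=18/5b +489.796ms=6/5b
4) 1959.184ms=24/5b +489.796ms=6/5b
5) 2448.98ms=6b +349.854ms=6/7b
6) 2798.834ms=48/7b +349.854ms=6/7b
7) 3148.688ms=54/7b +349.854ms=6/7b
8) 3498.542ms=60/7b +699.708ms=12/7b
9) 4198.251ms=72/7b +349.854ms=6/7b
10) 4548.105ms=78/7b +349.854ms=6/7b
Σ=12b of 12 (147bpm 6/8) — PASS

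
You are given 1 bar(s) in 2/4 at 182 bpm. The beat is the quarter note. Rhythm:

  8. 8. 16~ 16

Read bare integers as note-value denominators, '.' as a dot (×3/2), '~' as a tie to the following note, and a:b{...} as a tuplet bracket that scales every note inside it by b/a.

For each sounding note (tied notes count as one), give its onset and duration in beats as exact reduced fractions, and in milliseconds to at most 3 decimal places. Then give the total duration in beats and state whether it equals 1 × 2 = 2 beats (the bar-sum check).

1) 0.0ms=0b +247.253ms=3/4b
2) 247.253ms=3/4b +247.253ms=3/4b
3) 494.505ms=3/2b +164.835ms=1/2b
Σ=2b of 2 (182bpm 2/4) — PASS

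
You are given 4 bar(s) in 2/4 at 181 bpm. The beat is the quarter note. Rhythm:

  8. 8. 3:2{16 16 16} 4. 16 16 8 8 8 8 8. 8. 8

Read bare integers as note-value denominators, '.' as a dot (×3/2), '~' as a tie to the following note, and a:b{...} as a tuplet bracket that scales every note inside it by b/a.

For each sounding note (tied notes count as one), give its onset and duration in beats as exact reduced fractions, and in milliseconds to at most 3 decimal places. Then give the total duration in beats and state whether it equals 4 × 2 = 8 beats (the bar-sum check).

1) 0.0ms=0b +248.619ms=3/4b
2) 248.619ms=3/4b +248.619ms=3/4b
3) 497.238ms=3/2b +55.249ms=1/6b
4) 552.486ms=5/3b +55.249ms=1/6b
5) 607.735ms=11/6b +55.249ms=1/6b
6) 662.983ms=2b +497.238ms=3/2b
7) 1160.221ms=7/2b +82.873ms=1/4b
8) 1243.094ms=15/4b +82.873ms=1/4b
9) 1325.967ms=4b +165.746ms=1/2b
10) 1491.713ms=9/2b +165.746ms=1/2b
11) 1657.459ms=5b +165.746ms=1/2b
12) 1823.204ms=11/2b +165.746ms=1/2b
13) 1988.95ms=6b +248.619ms=3/4b
14) 2237.569ms=27/4b +248.619ms=3/4b
15) 2486.188ms=15/2b +165.746ms=1/2b
Σ=8b of 8 (181bpm 2/4) — PASS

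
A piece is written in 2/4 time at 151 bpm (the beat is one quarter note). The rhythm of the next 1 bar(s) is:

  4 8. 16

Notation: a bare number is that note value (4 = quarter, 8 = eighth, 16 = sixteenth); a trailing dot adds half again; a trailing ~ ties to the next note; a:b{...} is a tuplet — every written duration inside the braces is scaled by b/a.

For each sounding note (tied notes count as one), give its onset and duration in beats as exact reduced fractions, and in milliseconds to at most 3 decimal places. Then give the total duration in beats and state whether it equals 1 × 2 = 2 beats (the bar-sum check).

1) 0.0ms=0b +397.351ms=1b
2) 397.351ms=1b +298.013ms=3/4b
3) 695.364ms=7/4b +99.338ms=1/4b
Σ=2b of 2 (151bpm 2/4) — PASS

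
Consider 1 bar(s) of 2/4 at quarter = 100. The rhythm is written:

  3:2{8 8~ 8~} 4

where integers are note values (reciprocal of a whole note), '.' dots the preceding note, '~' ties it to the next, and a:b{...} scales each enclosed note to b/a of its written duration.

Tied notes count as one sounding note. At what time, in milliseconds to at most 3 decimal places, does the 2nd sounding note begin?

note 2 onset = 1/3b = 200.0ms

1. 0.0ms @ 0 + 200.0ms (1/3)
2. 200.0ms @ 1/3 + 1000.0ms (5/3)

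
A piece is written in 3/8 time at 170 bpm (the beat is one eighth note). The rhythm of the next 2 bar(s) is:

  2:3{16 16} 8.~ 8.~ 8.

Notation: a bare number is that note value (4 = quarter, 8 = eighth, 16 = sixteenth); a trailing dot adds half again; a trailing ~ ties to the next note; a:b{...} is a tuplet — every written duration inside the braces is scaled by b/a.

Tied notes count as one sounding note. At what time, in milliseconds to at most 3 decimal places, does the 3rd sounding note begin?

1. 0.0ms @ 0 + 264.706ms (3/4)
2. 264.706ms @ 3/4 + 264.706ms (3/4)
3. 529.412ms @ 3/2 + 1588.235ms (9/2)

note 3 onset = 3/2b = 529.412ms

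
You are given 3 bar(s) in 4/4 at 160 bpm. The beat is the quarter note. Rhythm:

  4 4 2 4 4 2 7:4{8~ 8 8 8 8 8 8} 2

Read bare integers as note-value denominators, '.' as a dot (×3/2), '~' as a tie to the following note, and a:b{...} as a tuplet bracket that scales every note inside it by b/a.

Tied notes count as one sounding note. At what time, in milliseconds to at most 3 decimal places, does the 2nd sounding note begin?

1. 0.0ms @ 0 + 375.0ms (1)
2. 375.0ms @ 1 + 375.0ms (1)
3. 750.0ms @ 2 + 750.0ms (2)
4. 1500.0ms @ 4 + 375.0ms (1)
5. 1875.0ms @ 5 + 375.0ms (1)
6. 2250.0ms @ 6 + 750.0ms (2)
7. 3000.0ms @ 8 + 214.286ms (4/7)
8. 3214.286ms @ 60/7 + 107.143ms (2/7)
9. 3321.429ms @ 62/7 + 107.143ms (2/7)
10. 3428.571ms @ 64/7 + 107.143ms (2/7)
11. 3535.714ms @ 66/7 + 107.143ms (2/7)
12. 3642.857ms @ 68/7 + 107.143ms (2/7)
13. 3750.0ms @ 10 + 750.0ms (2)

note 2 onset = 1b = 375.0ms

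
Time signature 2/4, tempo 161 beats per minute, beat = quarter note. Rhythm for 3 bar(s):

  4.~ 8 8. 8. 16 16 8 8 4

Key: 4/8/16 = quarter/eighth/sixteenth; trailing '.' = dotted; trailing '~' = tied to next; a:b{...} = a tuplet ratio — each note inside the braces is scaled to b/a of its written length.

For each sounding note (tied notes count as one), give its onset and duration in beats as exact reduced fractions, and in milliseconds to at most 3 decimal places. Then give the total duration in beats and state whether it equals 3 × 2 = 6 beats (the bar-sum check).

1) 0.0ms=0b +745.342ms=2b
2) 745.342ms=2b +279.503ms=3/4b
3) 1024.845ms=11/4b +279.503ms=3/4b
4) 1304.348ms=7/2b +93.168ms=1/4b
5) 1397.516ms=15/4b +93.168ms=1/4b
6) 1490.683ms=4b +186.335ms=1/2b
7) 1677.019ms=9/2b +186.335ms=1/2b
8) 1863.354ms=5b +372.671ms=1b
Σ=6b of 6 (161bpm 2/4) — PASS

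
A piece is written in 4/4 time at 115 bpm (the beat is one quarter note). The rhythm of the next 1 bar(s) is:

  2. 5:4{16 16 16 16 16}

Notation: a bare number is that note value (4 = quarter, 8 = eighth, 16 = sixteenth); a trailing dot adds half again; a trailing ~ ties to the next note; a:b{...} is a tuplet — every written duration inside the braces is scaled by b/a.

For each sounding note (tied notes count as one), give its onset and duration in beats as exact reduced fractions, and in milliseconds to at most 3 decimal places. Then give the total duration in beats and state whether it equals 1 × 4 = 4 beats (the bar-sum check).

1) 0.0ms=0b +1565.217ms=3b
2) 1565.217ms=3b +104.348ms=1/5b
3) 1669.565ms=16/5b +104.348ms=1/5b
4) 1773.913ms=17/5b +104.348ms=1/5b
5) 1878.261ms=18/5b +104.348ms=1/5b
6) 1982.609ms=19/5b +104.348ms=1/5b
Σ=4b of 4 (115bpm 4/4) — PASS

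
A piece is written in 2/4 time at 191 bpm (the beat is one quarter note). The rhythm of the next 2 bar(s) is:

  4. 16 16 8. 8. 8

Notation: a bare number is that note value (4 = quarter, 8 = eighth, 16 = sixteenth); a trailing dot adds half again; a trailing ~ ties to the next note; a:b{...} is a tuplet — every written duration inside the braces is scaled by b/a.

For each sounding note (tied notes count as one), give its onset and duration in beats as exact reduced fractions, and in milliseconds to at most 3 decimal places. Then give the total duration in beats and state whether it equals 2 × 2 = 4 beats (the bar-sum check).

1) 0.0ms=0b +471.204ms=3/2b
2) 471.204ms=3/2b +78.534ms=1/4b
3) 549.738ms=7/4b +78.534ms=1/4b
4) 628.272ms=2b +235.602ms=3/4b
5) 863.874ms=11/4b +235.602ms=3/4b
6) 1099.476ms=7/2b +157.068ms=1/2b
Σ=4b of 4 (191bpm 2/4) — PASS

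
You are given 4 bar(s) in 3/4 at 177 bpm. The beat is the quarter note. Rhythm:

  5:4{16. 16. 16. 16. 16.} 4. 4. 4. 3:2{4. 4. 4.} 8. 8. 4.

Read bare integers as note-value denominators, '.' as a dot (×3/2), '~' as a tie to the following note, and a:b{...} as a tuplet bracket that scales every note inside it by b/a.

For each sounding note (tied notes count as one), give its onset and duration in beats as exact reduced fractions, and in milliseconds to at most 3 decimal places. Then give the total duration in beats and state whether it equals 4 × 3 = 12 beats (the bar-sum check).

1) 0.0ms=0b +101.695ms=3/10b
2) 101.695ms=3/10b +101.695ms=3/10b
3) 203.39ms=3/5b +101.695ms=3/10b
4) 305.085ms=9/10b +101.695ms=3/10b
5) 406.78ms=6/5b +101.695ms=3/10b
6) 508.475ms=3/2b +508.475ms=3/2b
7) 1016.949ms=3b +508.475ms=3/2b
8) 1525.424ms=9/2b +508.475ms=3/2b
9) 2033.898ms=6b +338.983ms=1b
10) 2372.881ms=7b +338.983ms=1b
11) 2711.864ms=8b +338.983ms=1b
12) 3050.847ms=9b +254.237ms=3/4b
13) 3305.085ms=39/4b +254.237ms=3/4b
14) 3559.322ms=21/2b +508.475ms=3/2b
Σ=12b of 12 (177bpm 3/4) — PASS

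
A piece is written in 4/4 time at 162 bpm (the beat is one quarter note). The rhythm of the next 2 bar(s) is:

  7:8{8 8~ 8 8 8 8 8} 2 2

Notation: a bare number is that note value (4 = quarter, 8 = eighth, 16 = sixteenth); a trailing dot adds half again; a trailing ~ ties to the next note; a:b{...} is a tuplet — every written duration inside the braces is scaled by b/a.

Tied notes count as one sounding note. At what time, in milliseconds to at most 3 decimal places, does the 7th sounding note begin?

note 7 onset = 4b = 1481.481ms

1. 0.0ms @ 0 + 211.64ms (4/7)
2. 211.64ms @ 4/7 + 423.28ms (8/7)
3. 634.921ms @ 12/7 + 211.64ms (4/7)
4. 846.561ms @ 16/7 + 211.64ms (4/7)
5. 1058.201ms @ 20/7 + 211.64ms (4/7)
6. 1269.841ms @ 24/7 + 211.64ms (4/7)
7. 1481.481ms @ 4 + 740.741ms (2)
8. 2222.222ms @ 6 + 740.741ms (2)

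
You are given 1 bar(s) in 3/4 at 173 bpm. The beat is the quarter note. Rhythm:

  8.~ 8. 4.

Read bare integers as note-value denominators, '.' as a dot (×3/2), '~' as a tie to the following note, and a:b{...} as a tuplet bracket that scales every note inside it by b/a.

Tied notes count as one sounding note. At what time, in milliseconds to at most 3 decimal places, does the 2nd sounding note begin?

note 2 onset = 3/2b = 520.231ms

1. 0.0ms @ 0 + 520.231ms (3/2)
2. 520.231ms @ 3/2 + 520.231ms (3/2)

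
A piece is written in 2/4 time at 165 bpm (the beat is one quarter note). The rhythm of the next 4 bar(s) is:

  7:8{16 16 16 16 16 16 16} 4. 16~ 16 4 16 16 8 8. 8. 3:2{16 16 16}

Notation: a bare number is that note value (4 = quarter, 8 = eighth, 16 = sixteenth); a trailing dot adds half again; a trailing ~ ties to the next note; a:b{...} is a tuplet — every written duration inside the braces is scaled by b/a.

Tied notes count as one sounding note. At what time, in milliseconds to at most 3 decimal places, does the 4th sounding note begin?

note 4 onset = 6/7b = 311.688ms

1. 0.0ms @ 0 + 103.896ms (2/7)
2. 103.896ms @ 2/7 + 103.896ms (2/7)
3. 207.792ms @ 4/7 + 103.896ms (2/7)
4. 311.688ms @ 6/7 + 103.896ms (2/7)
5. 415.584ms @ 8/7 + 103.896ms (2/7)
6. 519.481ms @ 10/7 + 103.896ms (2/7)
7. 623.377ms @ 12/7 + 103.896ms (2/7)
8. 727.273ms @ 2 + 545.455ms (3/2)
9. 1272.727ms @ 7/2 + 181.818ms (1/2)
10. 1454.545ms @ 4 + 363.636ms (1)
11. 1818.182ms @ 5 + 90.909ms (1/4)
12. 1909.091ms @ 21/4 + 90.909ms (1/4)
13. 2000.0ms @ 11/2 + 181.818ms (1/2)
14. 2181.818ms @ 6 + 272.727ms (3/4)
15. 2454.545ms @ 27/4 + 272.727ms (3/4)
16. 2727.273ms @ 15/2 + 60.606ms (1/6)
17. 2787.879ms @ 23/3 + 60.606ms (1/6)
18. 2848.485ms @ 47/6 + 60.606ms (1/6)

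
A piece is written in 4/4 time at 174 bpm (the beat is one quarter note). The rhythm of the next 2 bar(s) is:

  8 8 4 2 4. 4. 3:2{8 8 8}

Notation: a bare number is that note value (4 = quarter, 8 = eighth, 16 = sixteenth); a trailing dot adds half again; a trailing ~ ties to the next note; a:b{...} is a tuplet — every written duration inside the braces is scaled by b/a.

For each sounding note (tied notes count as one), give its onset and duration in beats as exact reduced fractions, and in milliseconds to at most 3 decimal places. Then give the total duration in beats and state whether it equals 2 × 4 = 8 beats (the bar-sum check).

1) 0.0ms=0b +172.414ms=1/2b
2) 172.414ms=1/2b +172.414ms=1/2b
3) 344.828ms=1b +344.828ms=1b
4) 689.655ms=2b +689.655ms=2b
5) 1379.31ms=4b +517.241ms=3/2b
6) 1896.552ms=11/2b +517.241ms=3/2b
7) 2413.793ms=7b +114.943ms=1/3b
8) 2528.736ms=22/3b +114.943ms=1/3b
9) 2643.678ms=23/3b +114.943ms=1/3b
Σ=8b of 8 (174bpm 4/4) — PASS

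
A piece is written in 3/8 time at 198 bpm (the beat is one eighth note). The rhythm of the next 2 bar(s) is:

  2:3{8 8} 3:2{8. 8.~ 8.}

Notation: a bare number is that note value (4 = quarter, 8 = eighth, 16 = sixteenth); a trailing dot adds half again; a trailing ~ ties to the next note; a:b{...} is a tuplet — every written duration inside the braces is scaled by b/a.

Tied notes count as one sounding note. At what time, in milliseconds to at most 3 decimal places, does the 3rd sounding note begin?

1. 0.0ms @ 0 + 454.545ms (3/2)
2. 454.545ms @ 3/2 + 454.545ms (3/2)
3. 909.091ms @ 3 + 303.03ms (1)
4. 1212.121ms @ 4 + 606.061ms (2)

note 3 onset = 3b = 909.091ms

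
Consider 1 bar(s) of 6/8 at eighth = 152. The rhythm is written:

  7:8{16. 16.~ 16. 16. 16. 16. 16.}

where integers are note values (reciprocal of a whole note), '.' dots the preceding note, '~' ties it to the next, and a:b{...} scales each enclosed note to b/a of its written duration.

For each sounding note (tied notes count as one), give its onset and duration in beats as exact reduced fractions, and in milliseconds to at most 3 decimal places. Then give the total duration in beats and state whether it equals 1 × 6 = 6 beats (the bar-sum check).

1) 0.0ms=0b +338.346ms=6/7b
2) 338.346ms=6/7b +676.692ms=12/7b
3) 1015.038ms=18/7b +338.346ms=6/7b
4) 1353.383ms=24/7b +338.346ms=6/7b
5) 1691.729ms=30/7b +338.346ms=6/7b
6) 2030.075ms=36/7b +338.346ms=6/7b
Σ=6b of 6 (152bpm 6/8) — PASS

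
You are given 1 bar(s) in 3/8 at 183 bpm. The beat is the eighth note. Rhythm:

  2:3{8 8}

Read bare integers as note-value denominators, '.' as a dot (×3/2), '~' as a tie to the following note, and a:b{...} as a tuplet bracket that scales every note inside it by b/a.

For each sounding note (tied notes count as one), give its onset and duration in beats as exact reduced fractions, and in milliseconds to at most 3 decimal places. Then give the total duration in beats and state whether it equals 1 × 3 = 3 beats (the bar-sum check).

1) 0.0ms=0b +491.803ms=3/2b
2) 491.803ms=3/2b +491.803ms=3/2b
Σ=3b of 3 (183bpm 3/8) — PASS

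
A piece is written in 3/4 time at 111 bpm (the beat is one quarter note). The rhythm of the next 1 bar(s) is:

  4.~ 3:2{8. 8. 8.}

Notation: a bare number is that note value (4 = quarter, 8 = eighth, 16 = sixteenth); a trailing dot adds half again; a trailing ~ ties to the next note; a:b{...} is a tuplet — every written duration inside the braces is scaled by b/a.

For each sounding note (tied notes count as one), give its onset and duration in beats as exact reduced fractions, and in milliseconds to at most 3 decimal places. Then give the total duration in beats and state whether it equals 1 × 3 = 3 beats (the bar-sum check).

1) 0.0ms=0b +1081.081ms=2b
2) 1081.081ms=2b +270.27ms=1/2b
3) 1351.351ms=5/2b +270.27ms=1/2b
Σ=3b of 3 (111bpm 3/4) — PASS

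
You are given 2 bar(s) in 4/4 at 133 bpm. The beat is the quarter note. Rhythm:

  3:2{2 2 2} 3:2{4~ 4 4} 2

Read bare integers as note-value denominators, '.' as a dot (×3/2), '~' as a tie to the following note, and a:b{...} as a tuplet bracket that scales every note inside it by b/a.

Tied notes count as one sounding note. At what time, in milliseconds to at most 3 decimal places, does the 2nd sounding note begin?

note 2 onset = 4/3b = 601.504ms

1. 0.0ms @ 0 + 601.504ms (4/3)
2. 601.504ms @ 4/3 + 601.504ms (4/3)
3. 1203.008ms @ 8/3 + 601.504ms (4/3)
4. 1804.511ms @ 4 + 601.504ms (4/3)
5. 2406.015ms @ 16/3 + 300.752ms (2/3)
6. 2706.767ms @ 6 + 902.256ms (2)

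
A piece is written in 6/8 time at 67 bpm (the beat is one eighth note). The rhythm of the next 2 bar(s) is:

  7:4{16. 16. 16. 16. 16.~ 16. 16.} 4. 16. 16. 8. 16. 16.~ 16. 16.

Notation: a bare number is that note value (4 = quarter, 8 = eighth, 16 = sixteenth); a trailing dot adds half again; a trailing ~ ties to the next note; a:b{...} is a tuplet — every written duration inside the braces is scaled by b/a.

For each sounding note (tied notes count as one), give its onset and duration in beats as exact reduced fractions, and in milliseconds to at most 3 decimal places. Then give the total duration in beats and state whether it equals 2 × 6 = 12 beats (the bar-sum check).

1) 0.0ms=0b +383.795ms=3/7b
2) 383.795ms=3/7b +383.795ms=3/7b
3) 767.591ms=6/7b +383.795ms=3/7b
4) 1151.386ms=9/7b +383.795ms=3/7b
5) 1535.181ms=12/7b +767.591ms=6/7b
6) 2302.772ms=18/7b +383.795ms=3/7b
7) 2686.567ms=3b +2686.567ms=3b
8) 5373.134ms=6b +671.642ms=3/4b
9) 6044.776ms=27/4b +671.642ms=3/4b
10) 6716.418ms=15/2b +1343.284ms=3/2b
11) 8059.701ms=9b +671.642ms=3/4b
12) 8731.343ms=39/4b +1343.284ms=3/2b
13) 10074.627ms=45/4b +671.642ms=3/4b
Σ=12b of 12 (67bpm 6/8) — PASS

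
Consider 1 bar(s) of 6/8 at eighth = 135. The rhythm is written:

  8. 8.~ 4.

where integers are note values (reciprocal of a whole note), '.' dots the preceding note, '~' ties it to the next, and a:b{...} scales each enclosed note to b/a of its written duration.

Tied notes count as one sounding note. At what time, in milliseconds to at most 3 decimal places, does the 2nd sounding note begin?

note 2 onset = 3/2b = 666.667ms

1. 0.0ms @ 0 + 666.667ms (3/2)
2. 666.667ms @ 3/2 + 2000.0ms (9/2)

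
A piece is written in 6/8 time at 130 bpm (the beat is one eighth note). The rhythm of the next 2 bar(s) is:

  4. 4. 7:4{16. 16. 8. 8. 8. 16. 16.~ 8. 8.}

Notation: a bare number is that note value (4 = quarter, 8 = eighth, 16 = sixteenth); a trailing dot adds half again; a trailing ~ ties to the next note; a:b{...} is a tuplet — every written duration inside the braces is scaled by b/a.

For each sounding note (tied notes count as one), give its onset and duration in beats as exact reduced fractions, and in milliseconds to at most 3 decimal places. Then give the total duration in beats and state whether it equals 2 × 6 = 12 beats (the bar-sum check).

1) 0.0ms=0b +1384.615ms=3b
2) 1384.615ms=3b +1384.615ms=3b
3) 2769.231ms=6b +197.802ms=3/7b
4) 2967.033ms=45/7b +197.802ms=3/7b
5) 3164.835ms=48/7b +395.604ms=6/7b
6) 3560.44ms=54/7b +395.604ms=6/7b
7) 3956.044ms=60/7b +395.604ms=6/7b
8) 4351.648ms=66/7b +197.802ms=3/7b
9) 4549.451ms=69/7b +593.407ms=9/7b
10) 5142.857ms=78/7b +395.604ms=6/7b
Σ=12b of 12 (130bpm 6/8) — PASS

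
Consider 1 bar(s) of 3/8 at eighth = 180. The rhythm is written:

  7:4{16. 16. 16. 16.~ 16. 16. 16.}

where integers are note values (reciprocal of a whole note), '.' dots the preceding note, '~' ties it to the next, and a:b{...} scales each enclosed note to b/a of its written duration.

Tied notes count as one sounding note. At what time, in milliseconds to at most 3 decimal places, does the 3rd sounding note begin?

note 3 onset = 6/7b = 285.714ms

1. 0.0ms @ 0 + 142.857ms (3/7)
2. 142.857ms @ 3/7 + 142.857ms (3/7)
3. 285.714ms @ 6/7 + 142.857ms (3/7)
4. 428.571ms @ 9/7 + 285.714ms (6/7)
5. 714.286ms @ 15/7 + 142.857ms (3/7)
6. 857.143ms @ 18/7 + 142.857ms (3/7)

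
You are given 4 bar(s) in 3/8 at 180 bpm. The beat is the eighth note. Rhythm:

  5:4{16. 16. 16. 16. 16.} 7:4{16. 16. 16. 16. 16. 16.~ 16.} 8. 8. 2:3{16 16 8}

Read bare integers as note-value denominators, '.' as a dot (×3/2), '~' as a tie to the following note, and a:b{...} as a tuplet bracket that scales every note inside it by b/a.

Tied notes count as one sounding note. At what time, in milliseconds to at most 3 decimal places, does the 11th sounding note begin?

note 11 onset = 36/7b = 1714.286ms

1. 0.0ms @ 0 + 200.0ms (3/5)
2. 200.0ms @ 3/5 + 200.0ms (3/5)
3. 400.0ms @ 6/5 + 200.0ms (3/5)
4. 600.0ms @ 9/5 + 200.0ms (3/5)
5. 800.0ms @ 12/5 + 200.0ms (3/5)
6. 1000.0ms @ 3 + 142.857ms (3/7)
7. 1142.857ms @ 24/7 + 142.857ms (3/7)
8. 1285.714ms @ 27/7 + 142.857ms (3/7)
9. 1428.571ms @ 30/7 + 142.857ms (3/7)
10. 1571.429ms @ 33/7 + 142.857ms (3/7)
11. 1714.286ms @ 36/7 + 285.714ms (6/7)
12. 2000.0ms @ 6 + 500.0ms (3/2)
13. 2500.0ms @ 15/2 + 500.0ms (3/2)
14. 3000.0ms @ 9 + 250.0ms (3/4)
15. 3250.0ms @ 39/4 + 250.0ms (3/4)
16. 3500.0ms @ 21/2 + 500.0ms (3/2)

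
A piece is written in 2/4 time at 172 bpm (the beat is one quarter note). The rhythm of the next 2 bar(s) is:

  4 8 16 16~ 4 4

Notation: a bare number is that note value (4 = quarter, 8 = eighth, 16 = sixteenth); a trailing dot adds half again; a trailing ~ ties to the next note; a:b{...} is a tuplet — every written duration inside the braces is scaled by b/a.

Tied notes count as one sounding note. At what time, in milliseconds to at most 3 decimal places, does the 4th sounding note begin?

note 4 onset = 7/4b = 610.465ms

1. 0.0ms @ 0 + 348.837ms (1)
2. 348.837ms @ 1 + 174.419ms (1/2)
3. 523.256ms @ 3/2 + 87.209ms (1/4)
4. 610.465ms @ 7/4 + 436.047ms (5/4)
5. 1046.512ms @ 3 + 348.837ms (1)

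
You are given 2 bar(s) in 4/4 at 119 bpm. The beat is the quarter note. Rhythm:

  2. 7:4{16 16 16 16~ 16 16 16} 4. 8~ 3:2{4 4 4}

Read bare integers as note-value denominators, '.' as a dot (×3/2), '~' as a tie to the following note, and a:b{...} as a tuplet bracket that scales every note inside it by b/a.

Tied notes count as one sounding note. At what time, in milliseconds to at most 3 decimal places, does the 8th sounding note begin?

note 8 onset = 4b = 2016.807ms

1. 0.0ms @ 0 + 1512.605ms (3)
2. 1512.605ms @ 3 + 72.029ms (1/7)
3. 1584.634ms @ 22/7 + 72.029ms (1/7)
4. 1656.663ms @ 23/7 + 72.029ms (1/7)
5. 1728.691ms @ 24/7 + 144.058ms (2/7)
6. 1872.749ms @ 26/7 + 72.029ms (1/7)
7. 1944.778ms @ 27/7 + 72.029ms (1/7)
8. 2016.807ms @ 4 + 756.303ms (3/2)
9. 2773.109ms @ 11/2 + 588.235ms (7/6)
10. 3361.345ms @ 20/3 + 336.134ms (2/3)
11. 3697.479ms @ 22/3 + 336.134ms (2/3)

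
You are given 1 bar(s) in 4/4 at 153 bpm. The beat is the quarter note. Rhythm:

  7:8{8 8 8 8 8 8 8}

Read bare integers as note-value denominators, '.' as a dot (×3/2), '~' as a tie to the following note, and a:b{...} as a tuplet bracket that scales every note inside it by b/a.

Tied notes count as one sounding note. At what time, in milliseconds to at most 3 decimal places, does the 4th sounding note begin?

note 4 onset = 12/7b = 672.269ms

1. 0.0ms @ 0 + 224.09ms (4/7)
2. 224.09ms @ 4/7 + 224.09ms (4/7)
3. 448.179ms @ 8/7 + 224.09ms (4/7)
4. 672.269ms @ 12/7 + 224.09ms (4/7)
5. 896.359ms @ 16/7 + 224.09ms (4/7)
6. 1120.448ms @ 20/7 + 224.09ms (4/7)
7. 1344.538ms @ 24/7 + 224.09ms (4/7)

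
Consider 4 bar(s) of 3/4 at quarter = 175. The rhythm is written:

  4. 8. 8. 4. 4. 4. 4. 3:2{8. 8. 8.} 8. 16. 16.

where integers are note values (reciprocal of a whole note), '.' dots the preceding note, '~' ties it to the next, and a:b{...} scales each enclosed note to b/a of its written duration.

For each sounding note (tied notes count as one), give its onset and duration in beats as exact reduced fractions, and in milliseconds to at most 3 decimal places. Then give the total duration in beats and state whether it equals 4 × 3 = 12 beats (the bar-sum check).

1) 0.0ms=0b +514.286ms=3/2b
2) 514.286ms=3/2b +257.143ms=3/4b
3) 771.429ms=9/4b +257.143ms=3/4b
4) 1028.571ms=3b +514.286ms=3/2b
5) 1542.857ms=9/2b +514.286ms=3/2b
6) 2057.143ms=6b +514.286ms=3/2b
7) 2571.429ms=15/2b +514.286ms=3/2b
8) 3085.714ms=9b +171.429ms=1/2b
9) 3257.143ms=19/2b +171.429ms=1/2b
10) 3428.571ms=10b +171.429ms=1/2b
11) 3600.0ms=21/2b +257.143ms=3/4b
12) 3857.143ms=45/4b +128.571ms=3/8b
13) 3985.714ms=93/8b +128.571ms=3/8b
Σ=12b of 12 (175bpm 3/4) — PASS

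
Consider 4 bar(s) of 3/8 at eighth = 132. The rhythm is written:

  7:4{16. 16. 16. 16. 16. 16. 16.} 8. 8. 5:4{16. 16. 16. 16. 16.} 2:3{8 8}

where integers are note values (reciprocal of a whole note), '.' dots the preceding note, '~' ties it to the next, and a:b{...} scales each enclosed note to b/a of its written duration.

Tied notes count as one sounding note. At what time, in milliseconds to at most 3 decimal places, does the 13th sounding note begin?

note 13 onset = 39/5b = 3545.455ms

1. 0.0ms @ 0 + 194.805ms (3/7)
2. 194.805ms @ 3/7 + 194.805ms (3/7)
3. 389.61ms @ 6/7 + 194.805ms (3/7)
4. 584.416ms @ 9/7 + 194.805ms (3/7)
5. 779.221ms @ 12/7 + 194.805ms (3/7)
6. 974.026ms @ 15/7 + 194.805ms (3/7)
7. 1168.831ms @ 18/7 + 194.805ms (3/7)
8. 1363.636ms @ 3 + 681.818ms (3/2)
9. 2045.455ms @ 9/2 + 681.818ms (3/2)
10. 2727.273ms @ 6 + 272.727ms (3/5)
11. 3000.0ms @ 33/5 + 272.727ms (3/5)
12. 3272.727ms @ 36/5 + 272.727ms (3/5)
13. 3545.455ms @ 39/5 + 272.727ms (3/5)
14. 3818.182ms @ 42/5 + 272.727ms (3/5)
15. 4090.909ms @ 9 + 681.818ms (3/2)
16. 4772.727ms @ 21/2 + 681.818ms (3/2)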